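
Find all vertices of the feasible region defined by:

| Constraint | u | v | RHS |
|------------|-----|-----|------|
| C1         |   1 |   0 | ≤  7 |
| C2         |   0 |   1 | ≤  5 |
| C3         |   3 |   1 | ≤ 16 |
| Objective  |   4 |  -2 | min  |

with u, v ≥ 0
Each vertex is the intersection of two constraint boundaries that also satisfies all remaining constraints:
  u = 0 and v = 0 → (0, 0)
  3u + v = 16 and v = 0 → (5.333, 0)
  v = 5 and 3u + v = 16 → (3.667, 5)
  v = 5 and u = 0 → (0, 5)

Vertices: (0, 0), (5.333, 0), (3.667, 5), (0, 5)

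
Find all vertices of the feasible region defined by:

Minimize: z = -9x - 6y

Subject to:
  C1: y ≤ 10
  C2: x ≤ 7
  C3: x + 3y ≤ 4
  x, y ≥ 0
Each vertex is the intersection of two constraint boundaries that also satisfies all remaining constraints:
  x = 0 and y = 0 → (0, 0)
  x + 3y = 4 and y = 0 → (4, 0)
  x + 3y = 4 and x = 0 → (0, 1.333)

Vertices: (0, 0), (4, 0), (0, 1.333)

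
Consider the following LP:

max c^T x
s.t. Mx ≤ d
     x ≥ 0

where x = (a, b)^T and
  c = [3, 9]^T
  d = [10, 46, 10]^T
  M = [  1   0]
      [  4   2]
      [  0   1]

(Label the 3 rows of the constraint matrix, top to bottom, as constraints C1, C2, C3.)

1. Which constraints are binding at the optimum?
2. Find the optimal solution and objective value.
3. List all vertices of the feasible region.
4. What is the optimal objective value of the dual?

1. C2, C3
2. a = 6.5, b = 10, z = 109.5
3. (0, 0), (10, 0), (10, 3), (6.5, 10), (0, 10)
4. 109.5 (by strong duality, equal to the primal optimum)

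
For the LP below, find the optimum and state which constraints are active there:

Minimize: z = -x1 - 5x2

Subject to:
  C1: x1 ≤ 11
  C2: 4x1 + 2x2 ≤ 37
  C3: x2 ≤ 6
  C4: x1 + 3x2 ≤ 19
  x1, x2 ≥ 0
Optimal: x1 = 1, x2 = 6
Binding: C3, C4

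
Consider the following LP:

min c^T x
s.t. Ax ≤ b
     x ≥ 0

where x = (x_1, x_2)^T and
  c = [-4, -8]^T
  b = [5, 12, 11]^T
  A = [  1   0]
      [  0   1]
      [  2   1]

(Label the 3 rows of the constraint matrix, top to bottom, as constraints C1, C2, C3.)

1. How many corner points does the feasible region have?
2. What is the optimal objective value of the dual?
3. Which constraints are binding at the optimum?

1. 4
2. -88 (by strong duality, equal to the primal optimum)
3. C3, x_1 ≥ 0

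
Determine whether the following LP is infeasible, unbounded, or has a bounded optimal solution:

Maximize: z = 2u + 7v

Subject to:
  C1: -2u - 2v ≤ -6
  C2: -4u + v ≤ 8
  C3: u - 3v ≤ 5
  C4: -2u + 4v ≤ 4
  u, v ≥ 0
Feasible point: (2, 1) satisfies every constraint, so the LP is feasible.
Direction d = (3, 1): for each constraint row a, a·d ≤ 0 —
  (-2)(3) + (-2)(1) = -8 ≤ 0
  (-4)(3) + (1)(1) = -11 ≤ 0
  (1)(3) + (-3)(1) = 0 ≤ 0
  (-2)(3) + (4)(1) = -2 ≤ 0
and d ≥ 0, so (2, 1) + t·d stays feasible for every t ≥ 0. Along this ray z = 2u + 7v changes by 13 per unit t, so z → +∞.

The LP is unbounded; z can be made arbitrarily large.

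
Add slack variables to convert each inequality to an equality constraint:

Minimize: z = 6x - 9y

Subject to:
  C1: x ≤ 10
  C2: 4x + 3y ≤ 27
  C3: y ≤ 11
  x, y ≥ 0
min z = 6x - 9y

s.t.
  x + s1 = 10
  4x + 3y + s2 = 27
  y + s3 = 11
  x, y, s1, s2, s3 ≥ 0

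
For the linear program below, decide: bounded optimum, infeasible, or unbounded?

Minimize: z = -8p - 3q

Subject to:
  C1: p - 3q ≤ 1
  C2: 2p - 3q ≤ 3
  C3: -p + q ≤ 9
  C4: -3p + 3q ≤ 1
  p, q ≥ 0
Feasible point: (0, 0) satisfies every constraint, so the LP is feasible.
Direction d = (1, 1): for each constraint row a, a·d ≤ 0 —
  (1)(1) + (-3)(1) = -2 ≤ 0
  (2)(1) + (-3)(1) = -1 ≤ 0
  (-1)(1) + (1)(1) = 0 ≤ 0
  (-3)(1) + (3)(1) = 0 ≤ 0
and d ≥ 0, so (0, 0) + t·d stays feasible for every t ≥ 0. Along this ray z = -8p - 3q changes by -11 per unit t, so z → −∞.

The LP is unbounded; z can be made arbitrarily small.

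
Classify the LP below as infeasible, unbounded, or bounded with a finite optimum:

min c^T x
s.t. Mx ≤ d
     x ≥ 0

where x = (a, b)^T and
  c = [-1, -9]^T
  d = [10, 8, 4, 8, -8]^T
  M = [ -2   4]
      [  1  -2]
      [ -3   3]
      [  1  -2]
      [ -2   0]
Feasible point: (4, 0) satisfies every constraint, so the LP is feasible.
Direction d = (2, 1): for each constraint row a, a·d ≤ 0 —
  (-2)(2) + (4)(1) = 0 ≤ 0
  (1)(2) + (-2)(1) = 0 ≤ 0
  (-3)(2) + (3)(1) = -3 ≤ 0
  (1)(2) + (-2)(1) = 0 ≤ 0
  (-2)(2) + (0)(1) = -4 ≤ 0
and d ≥ 0, so (4, 0) + t·d stays feasible for every t ≥ 0. Along this ray z = -a - 9b changes by -11 per unit t, so z → −∞.

The LP is unbounded; z can be made arbitrarily small.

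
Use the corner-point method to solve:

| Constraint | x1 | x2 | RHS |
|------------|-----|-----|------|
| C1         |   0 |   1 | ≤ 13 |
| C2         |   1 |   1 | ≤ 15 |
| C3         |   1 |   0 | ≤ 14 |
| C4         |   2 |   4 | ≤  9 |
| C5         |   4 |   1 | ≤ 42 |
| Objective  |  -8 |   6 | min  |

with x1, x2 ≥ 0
Each vertex is the intersection of two constraint boundaries that also satisfies all remaining constraints:
  x1 = 0 and x2 = 0 → (0, 0)
  2x1 + 4x2 = 9 and x2 = 0 → (4.5, 0)
  2x1 + 4x2 = 9 and x1 = 0 → (0, 2.25)

Evaluating z = -8x1 + 6x2 at each vertex:
  (0, 0): z = 0
  (4.5, 0): z = -36
  (0, 2.25): z = 13.5

The minimum is at (4.5, 0) with z = -36.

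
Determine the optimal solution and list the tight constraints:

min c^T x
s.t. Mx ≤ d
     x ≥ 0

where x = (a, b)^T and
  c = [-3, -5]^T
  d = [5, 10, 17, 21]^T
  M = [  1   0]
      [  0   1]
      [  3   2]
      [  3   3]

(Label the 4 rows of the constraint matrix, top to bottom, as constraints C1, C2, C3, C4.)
Optimal: a = 0, b = 7
Slack at optimum:
  C1: slack = 5
  C2: slack = 3
  C3: slack = 3
  C4: slack = 0 (binding)
  a ≥ 0: a = 0 (binding)
  b ≥ 0: b = 7
Binding constraints: C4, a ≥ 0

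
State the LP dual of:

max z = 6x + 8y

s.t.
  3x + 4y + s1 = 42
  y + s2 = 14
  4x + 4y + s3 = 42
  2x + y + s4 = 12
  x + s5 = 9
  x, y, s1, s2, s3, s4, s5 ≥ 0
Minimize: z = 42y1 + 14y2 + 42y3 + 12y4 + 9y5

Subject to:
  C1: -3y1 - 4y3 - 2y4 - y5 ≤ -6
  C2: -4y1 - y2 - 4y3 - y4 ≤ -8
  y1, y2, y3, y4, y5 ≥ 0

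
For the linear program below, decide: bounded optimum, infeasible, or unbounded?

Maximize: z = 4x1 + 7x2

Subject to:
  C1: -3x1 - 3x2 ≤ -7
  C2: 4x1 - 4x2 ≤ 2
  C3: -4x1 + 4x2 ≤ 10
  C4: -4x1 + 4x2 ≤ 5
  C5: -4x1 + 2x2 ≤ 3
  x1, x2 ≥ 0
Feasible point: (1, 2) satisfies every constraint, so the LP is feasible.
Direction d = (1, 1): for each constraint row a, a·d ≤ 0 —
  (-3)(1) + (-3)(1) = -6 ≤ 0
  (4)(1) + (-4)(1) = 0 ≤ 0
  (-4)(1) + (4)(1) = 0 ≤ 0
  (-4)(1) + (4)(1) = 0 ≤ 0
  (-4)(1) + (2)(1) = -2 ≤ 0
and d ≥ 0, so (1, 2) + t·d stays feasible for every t ≥ 0. Along this ray z = 4x1 + 7x2 changes by 11 per unit t, so z → +∞.

The LP is unbounded; z can be made arbitrarily large.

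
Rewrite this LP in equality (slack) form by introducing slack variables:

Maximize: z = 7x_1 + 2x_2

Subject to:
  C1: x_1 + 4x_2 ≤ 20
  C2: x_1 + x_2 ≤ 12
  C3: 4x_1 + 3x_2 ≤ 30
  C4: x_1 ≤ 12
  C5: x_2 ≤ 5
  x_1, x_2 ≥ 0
max z = 7x_1 + 2x_2

s.t.
  x_1 + 4x_2 + s1 = 20
  x_1 + x_2 + s2 = 12
  4x_1 + 3x_2 + s3 = 30
  x_1 + s4 = 12
  x_2 + s5 = 5
  x_1, x_2, s1, s2, s3, s4, s5 ≥ 0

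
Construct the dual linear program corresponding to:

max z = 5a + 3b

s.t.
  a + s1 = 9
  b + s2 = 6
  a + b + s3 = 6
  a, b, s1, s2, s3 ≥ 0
Minimize: z = 9y1 + 6y2 + 6y3

Subject to:
  C1: -y1 - y3 ≤ -5
  C2: -y2 - y3 ≤ -3
  y1, y2, y3 ≥ 0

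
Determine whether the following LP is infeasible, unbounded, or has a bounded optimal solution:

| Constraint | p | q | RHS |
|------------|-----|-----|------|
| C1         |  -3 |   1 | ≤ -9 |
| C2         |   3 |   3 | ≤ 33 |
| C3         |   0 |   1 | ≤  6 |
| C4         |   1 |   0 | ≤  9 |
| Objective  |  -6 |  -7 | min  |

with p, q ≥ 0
The point (5, 6) satisfies every constraint, so the LP is feasible; the constraints give p ≤ 9 and q ≤ 6, which with p, q ≥ 0 keep the feasible region inside a bounded box. A feasible, bounded LP attains a finite optimum at a vertex.

Evaluating z = -6p - 7q at each vertex:
  (3, 0): z = -18
  (9, 0): z = -54
  (9, 2): z = -68
  (5, 6): z = -72

Bounded optimum: z* = -72 at (5, 6).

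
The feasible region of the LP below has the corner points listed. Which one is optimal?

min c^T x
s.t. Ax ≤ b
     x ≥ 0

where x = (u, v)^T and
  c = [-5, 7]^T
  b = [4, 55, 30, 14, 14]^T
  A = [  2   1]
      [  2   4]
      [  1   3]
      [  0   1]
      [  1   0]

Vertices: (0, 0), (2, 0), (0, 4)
Evaluating z = -5u + 7v at each vertex:
  (0, 0): z = 0
  (2, 0): z = -10
  (0, 4): z = 28

The smallest value is z = -10, attained at (2, 0).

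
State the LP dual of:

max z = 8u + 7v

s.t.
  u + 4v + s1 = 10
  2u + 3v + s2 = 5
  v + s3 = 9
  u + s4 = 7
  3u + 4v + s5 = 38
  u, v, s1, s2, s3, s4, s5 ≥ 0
Minimize: z = 10y1 + 5y2 + 9y3 + 7y4 + 38y5

Subject to:
  C1: -y1 - 2y2 - y4 - 3y5 ≤ -8
  C2: -4y1 - 3y2 - y3 - 4y5 ≤ -7
  y1, y2, y3, y4, y5 ≥ 0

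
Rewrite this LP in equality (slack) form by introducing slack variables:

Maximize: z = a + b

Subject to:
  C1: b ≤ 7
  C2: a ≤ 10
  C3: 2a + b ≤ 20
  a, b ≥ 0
max z = a + b

s.t.
  b + s1 = 7
  a + s2 = 10
  2a + b + s3 = 20
  a, b, s1, s2, s3 ≥ 0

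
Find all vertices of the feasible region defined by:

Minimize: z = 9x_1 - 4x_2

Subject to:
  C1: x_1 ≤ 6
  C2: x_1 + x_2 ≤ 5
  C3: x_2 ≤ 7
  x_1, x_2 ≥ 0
Each vertex is the intersection of two constraint boundaries that also satisfies all remaining constraints:
  x_1 = 0 and x_2 = 0 → (0, 0)
  x_1 + x_2 = 5 and x_2 = 0 → (5, 0)
  x_1 + x_2 = 5 and x_1 = 0 → (0, 5)

Vertices: (0, 0), (5, 0), (0, 5)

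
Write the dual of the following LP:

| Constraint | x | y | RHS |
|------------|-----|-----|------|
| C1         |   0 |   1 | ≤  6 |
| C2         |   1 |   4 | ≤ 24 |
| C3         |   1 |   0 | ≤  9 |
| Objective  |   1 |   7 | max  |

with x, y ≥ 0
Minimize: z = 6y1 + 24y2 + 9y3

Subject to:
  C1: -y2 - y3 ≤ -1
  C2: -y1 - 4y2 ≤ -7
  y1, y2, y3 ≥ 0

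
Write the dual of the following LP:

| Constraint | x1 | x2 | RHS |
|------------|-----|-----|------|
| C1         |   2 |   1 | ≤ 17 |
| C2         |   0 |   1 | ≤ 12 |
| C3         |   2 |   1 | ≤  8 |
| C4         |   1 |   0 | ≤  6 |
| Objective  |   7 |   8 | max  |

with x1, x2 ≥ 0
Minimize: z = 17y1 + 12y2 + 8y3 + 6y4

Subject to:
  C1: -2y1 - 2y3 - y4 ≤ -7
  C2: -y1 - y2 - y3 ≤ -8
  y1, y2, y3, y4 ≥ 0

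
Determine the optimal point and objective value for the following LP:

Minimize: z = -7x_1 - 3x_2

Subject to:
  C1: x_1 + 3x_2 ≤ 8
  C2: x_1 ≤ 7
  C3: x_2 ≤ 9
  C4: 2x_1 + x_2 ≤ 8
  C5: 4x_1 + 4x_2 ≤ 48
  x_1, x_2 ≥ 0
Each vertex is the intersection of two constraint boundaries that also satisfies all remaining constraints:
  x_1 = 0 and x_2 = 0 → (0, 0)
  2x_1 + x_2 = 8 and x_2 = 0 → (4, 0)
  x_1 + 3x_2 = 8 and 2x_1 + x_2 = 8 → (3.2, 1.6)
  x_1 + 3x_2 = 8 and x_1 = 0 → (0, 2.667)

Evaluating z = -7x_1 - 3x_2 at each vertex:
  (0, 0): z = 0
  (4, 0): z = -28
  (3.2, 1.6): z = -27.2
  (0, 2.667): z = -8

The minimum is at (4, 0) with z = -28.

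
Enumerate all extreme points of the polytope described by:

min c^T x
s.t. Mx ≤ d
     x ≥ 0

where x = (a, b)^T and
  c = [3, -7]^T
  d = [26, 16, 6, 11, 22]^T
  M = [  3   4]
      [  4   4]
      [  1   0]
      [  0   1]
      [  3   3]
Each vertex is the intersection of two constraint boundaries that also satisfies all remaining constraints:
  a = 0 and b = 0 → (0, 0)
  4a + 4b = 16 and b = 0 → (4, 0)
  4a + 4b = 16 and a = 0 → (0, 4)

Vertices: (0, 0), (4, 0), (0, 4)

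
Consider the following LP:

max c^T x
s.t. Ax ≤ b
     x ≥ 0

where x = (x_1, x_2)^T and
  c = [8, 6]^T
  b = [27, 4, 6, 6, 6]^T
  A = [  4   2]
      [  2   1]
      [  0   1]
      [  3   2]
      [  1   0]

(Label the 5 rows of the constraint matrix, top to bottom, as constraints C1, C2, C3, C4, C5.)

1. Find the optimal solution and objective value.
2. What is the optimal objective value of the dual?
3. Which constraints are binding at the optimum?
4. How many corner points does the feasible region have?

1. x_1 = 0, x_2 = 3, z = 18
2. 18 (by strong duality, equal to the primal optimum)
3. C4, x_1 ≥ 0
4. 3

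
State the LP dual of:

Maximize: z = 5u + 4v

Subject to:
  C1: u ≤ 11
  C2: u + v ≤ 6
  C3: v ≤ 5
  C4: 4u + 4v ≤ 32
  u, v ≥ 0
Minimize: z = 11y1 + 6y2 + 5y3 + 32y4

Subject to:
  C1: -y1 - y2 - 4y4 ≤ -5
  C2: -y2 - y3 - 4y4 ≤ -4
  y1, y2, y3, y4 ≥ 0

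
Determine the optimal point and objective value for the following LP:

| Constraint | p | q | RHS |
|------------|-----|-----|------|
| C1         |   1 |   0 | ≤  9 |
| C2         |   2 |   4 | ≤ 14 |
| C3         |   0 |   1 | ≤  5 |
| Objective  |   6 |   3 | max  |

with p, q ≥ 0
p = 7, q = 0, z = 42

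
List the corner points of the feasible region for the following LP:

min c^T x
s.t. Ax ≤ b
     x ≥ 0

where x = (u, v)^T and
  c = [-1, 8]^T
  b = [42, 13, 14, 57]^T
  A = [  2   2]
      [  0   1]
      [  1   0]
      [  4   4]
Each vertex is the intersection of two constraint boundaries that also satisfies all remaining constraints:
  u = 0 and v = 0 → (0, 0)
  u = 14 and v = 0 → (14, 0)
  u = 14 and 4u + 4v = 57 → (14, 0.25)
  v = 13 and 4u + 4v = 57 → (1.25, 13)
  v = 13 and u = 0 → (0, 13)

Vertices: (0, 0), (14, 0), (14, 0.25), (1.25, 13), (0, 13)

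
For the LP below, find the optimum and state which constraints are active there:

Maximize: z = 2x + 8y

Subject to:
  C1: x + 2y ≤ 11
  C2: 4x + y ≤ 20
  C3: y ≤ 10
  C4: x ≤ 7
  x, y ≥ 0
Optimal: x = 0, y = 5.5
Binding: C1, x ≥ 0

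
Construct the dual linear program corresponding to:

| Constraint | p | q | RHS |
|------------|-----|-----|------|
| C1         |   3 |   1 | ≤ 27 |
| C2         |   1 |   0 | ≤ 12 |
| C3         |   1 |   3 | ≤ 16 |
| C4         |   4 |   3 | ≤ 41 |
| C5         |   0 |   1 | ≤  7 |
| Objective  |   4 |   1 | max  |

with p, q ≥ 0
Minimize: z = 27y1 + 12y2 + 16y3 + 41y4 + 7y5

Subject to:
  C1: -3y1 - y2 - y3 - 4y4 ≤ -4
  C2: -y1 - 3y3 - 3y4 - y5 ≤ -1
  y1, y2, y3, y4, y5 ≥ 0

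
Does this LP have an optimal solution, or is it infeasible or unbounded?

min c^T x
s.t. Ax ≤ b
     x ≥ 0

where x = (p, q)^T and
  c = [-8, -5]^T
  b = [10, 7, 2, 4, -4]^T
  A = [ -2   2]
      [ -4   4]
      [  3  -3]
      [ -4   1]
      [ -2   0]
Feasible point: (2, 2) satisfies every constraint, so the LP is feasible.
Direction d = (1, 1): for each constraint row a, a·d ≤ 0 —
  (-2)(1) + (2)(1) = 0 ≤ 0
  (-4)(1) + (4)(1) = 0 ≤ 0
  (3)(1) + (-3)(1) = 0 ≤ 0
  (-4)(1) + (1)(1) = -3 ≤ 0
  (-2)(1) + (0)(1) = -2 ≤ 0
and d ≥ 0, so (2, 2) + t·d stays feasible for every t ≥ 0. Along this ray z = -8p - 5q changes by -13 per unit t, so z → −∞.

Unbounded — the objective can decrease without bound over the feasible region.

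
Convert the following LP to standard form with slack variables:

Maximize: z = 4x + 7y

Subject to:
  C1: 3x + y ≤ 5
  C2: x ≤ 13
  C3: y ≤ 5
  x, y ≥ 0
max z = 4x + 7y

s.t.
  3x + y + s1 = 5
  x + s2 = 13
  y + s3 = 5
  x, y, s1, s2, s3 ≥ 0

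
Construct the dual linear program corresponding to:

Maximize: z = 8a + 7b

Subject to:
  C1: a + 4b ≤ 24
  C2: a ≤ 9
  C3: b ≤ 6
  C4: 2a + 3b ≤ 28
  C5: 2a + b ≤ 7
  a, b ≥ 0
Minimize: z = 24y1 + 9y2 + 6y3 + 28y4 + 7y5

Subject to:
  C1: -y1 - y2 - 2y4 - 2y5 ≤ -8
  C2: -4y1 - y3 - 3y4 - y5 ≤ -7
  y1, y2, y3, y4, y5 ≥ 0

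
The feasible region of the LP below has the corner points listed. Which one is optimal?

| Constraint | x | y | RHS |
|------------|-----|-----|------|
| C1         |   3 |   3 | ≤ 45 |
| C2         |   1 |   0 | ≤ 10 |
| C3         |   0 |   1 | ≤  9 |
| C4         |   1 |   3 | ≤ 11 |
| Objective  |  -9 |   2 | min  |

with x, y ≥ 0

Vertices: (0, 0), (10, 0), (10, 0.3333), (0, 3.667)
(10, 0) with z = -90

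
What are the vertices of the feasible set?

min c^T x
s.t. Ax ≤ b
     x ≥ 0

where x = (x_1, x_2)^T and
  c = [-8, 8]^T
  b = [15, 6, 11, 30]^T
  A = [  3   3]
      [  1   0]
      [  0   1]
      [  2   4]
Each vertex is the intersection of two constraint boundaries that also satisfies all remaining constraints:
  x_1 = 0 and x_2 = 0 → (0, 0)
  3x_1 + 3x_2 = 15 and x_2 = 0 → (5, 0)
  3x_1 + 3x_2 = 15 and x_1 = 0 → (0, 5)

Vertices: (0, 0), (5, 0), (0, 5)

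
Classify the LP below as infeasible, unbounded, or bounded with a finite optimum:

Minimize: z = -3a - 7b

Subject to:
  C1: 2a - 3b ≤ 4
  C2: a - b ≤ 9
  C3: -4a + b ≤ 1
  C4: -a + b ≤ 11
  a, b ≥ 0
Feasible point: (0, 0) satisfies every constraint, so the LP is feasible.
Direction d = (1, 1): for each constraint row a, a·d ≤ 0 —
  (2)(1) + (-3)(1) = -1 ≤ 0
  (1)(1) + (-1)(1) = 0 ≤ 0
  (-4)(1) + (1)(1) = -3 ≤ 0
  (-1)(1) + (1)(1) = 0 ≤ 0
and d ≥ 0, so (0, 0) + t·d stays feasible for every t ≥ 0. Along this ray z = -3a - 7b changes by -10 per unit t, so z → −∞.

The LP is unbounded; z can be made arbitrarily small.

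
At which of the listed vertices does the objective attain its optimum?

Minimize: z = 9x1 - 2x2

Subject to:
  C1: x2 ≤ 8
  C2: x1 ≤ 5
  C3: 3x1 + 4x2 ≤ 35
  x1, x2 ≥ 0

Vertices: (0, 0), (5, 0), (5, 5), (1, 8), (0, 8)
Evaluating z = 9x1 - 2x2 at each vertex:
  (0, 0): z = 0
  (5, 0): z = 45
  (5, 5): z = 35
  (1, 8): z = -7
  (0, 8): z = -16

The smallest value is z = -16, attained at (0, 8).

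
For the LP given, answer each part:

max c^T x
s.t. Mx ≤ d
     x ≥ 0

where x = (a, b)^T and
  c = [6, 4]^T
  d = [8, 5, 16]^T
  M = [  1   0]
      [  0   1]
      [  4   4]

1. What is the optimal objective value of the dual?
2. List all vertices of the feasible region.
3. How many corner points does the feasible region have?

1. 24 (by strong duality, equal to the primal optimum)
2. (0, 0), (4, 0), (0, 4)
3. 3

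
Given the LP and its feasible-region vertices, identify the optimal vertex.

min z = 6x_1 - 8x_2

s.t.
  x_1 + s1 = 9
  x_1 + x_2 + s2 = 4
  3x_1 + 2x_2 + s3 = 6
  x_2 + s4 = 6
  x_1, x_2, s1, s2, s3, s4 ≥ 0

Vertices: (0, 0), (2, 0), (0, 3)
(0, 3) with z = -24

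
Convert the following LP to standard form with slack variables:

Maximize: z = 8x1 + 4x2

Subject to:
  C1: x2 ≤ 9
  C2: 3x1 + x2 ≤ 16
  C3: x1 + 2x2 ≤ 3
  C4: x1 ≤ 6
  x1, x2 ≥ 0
max z = 8x1 + 4x2

s.t.
  x2 + s1 = 9
  3x1 + x2 + s2 = 16
  x1 + 2x2 + s3 = 3
  x1 + s4 = 6
  x1, x2, s1, s2, s3, s4 ≥ 0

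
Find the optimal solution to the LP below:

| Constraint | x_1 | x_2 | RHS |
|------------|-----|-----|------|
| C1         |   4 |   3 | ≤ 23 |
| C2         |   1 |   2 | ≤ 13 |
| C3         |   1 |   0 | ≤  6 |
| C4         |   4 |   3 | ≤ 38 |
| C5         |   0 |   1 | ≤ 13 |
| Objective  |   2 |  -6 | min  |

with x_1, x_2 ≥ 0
x_1 = 0, x_2 = 6.5, z = -39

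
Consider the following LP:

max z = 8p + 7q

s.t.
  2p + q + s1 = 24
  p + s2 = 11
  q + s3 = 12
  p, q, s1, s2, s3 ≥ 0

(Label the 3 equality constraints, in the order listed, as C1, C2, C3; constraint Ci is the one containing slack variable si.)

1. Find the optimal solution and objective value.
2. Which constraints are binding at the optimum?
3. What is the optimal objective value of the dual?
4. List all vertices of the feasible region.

1. p = 6, q = 12, z = 132
2. C1, C3
3. 132 (by strong duality, equal to the primal optimum)
4. (0, 0), (11, 0), (11, 2), (6, 12), (0, 12)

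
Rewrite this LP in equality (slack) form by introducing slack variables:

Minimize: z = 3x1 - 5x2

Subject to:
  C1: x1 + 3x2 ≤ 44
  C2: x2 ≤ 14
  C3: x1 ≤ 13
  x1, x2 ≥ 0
min z = 3x1 - 5x2

s.t.
  x1 + 3x2 + s1 = 44
  x2 + s2 = 14
  x1 + s3 = 13
  x1, x2, s1, s2, s3 ≥ 0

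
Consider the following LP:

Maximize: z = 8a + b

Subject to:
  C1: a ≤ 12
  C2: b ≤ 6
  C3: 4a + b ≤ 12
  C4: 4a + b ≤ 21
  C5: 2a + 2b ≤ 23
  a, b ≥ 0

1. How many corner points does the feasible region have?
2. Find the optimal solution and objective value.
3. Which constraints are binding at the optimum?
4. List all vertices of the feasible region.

1. 4
2. a = 3, b = 0, z = 24
3. C3, b ≥ 0
4. (0, 0), (3, 0), (1.5, 6), (0, 6)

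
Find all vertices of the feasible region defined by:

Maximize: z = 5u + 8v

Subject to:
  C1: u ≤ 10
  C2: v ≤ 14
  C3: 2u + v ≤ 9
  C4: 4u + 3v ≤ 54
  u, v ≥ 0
Each vertex is the intersection of two constraint boundaries that also satisfies all remaining constraints:
  u = 0 and v = 0 → (0, 0)
  2u + v = 9 and v = 0 → (4.5, 0)
  2u + v = 9 and u = 0 → (0, 9)

Vertices: (0, 0), (4.5, 0), (0, 9)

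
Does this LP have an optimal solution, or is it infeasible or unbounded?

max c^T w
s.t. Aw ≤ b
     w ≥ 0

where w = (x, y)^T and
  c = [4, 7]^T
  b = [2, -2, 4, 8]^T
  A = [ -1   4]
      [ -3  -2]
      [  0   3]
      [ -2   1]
Feasible point: (1, 0) satisfies every constraint, so the LP is feasible.
Direction d = (1, 0): for each constraint row a, a·d ≤ 0 —
  (-1)(1) + (4)(0) = -1 ≤ 0
  (-3)(1) + (-2)(0) = -3 ≤ 0
  (0)(1) + (3)(0) = 0 ≤ 0
  (-2)(1) + (1)(0) = -2 ≤ 0
and d ≥ 0, so (1, 0) + t·d stays feasible for every t ≥ 0. Along this ray z = 4x + 7y changes by 4 per unit t, so z → +∞.

Unbounded — the objective can increase without bound over the feasible region.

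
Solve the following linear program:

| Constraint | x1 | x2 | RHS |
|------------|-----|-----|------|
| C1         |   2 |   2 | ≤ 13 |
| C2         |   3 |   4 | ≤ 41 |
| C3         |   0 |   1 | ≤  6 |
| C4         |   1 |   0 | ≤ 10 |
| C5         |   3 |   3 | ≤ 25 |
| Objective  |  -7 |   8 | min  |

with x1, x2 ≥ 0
Each vertex is the intersection of two constraint boundaries that also satisfies all remaining constraints:
  x1 = 0 and x2 = 0 → (0, 0)
  2x1 + 2x2 = 13 and x2 = 0 → (6.5, 0)
  2x1 + 2x2 = 13 and x2 = 6 → (0.5, 6)
  x2 = 6 and x1 = 0 → (0, 6)

Evaluating z = -7x1 + 8x2 at each vertex:
  (0, 0): z = 0
  (6.5, 0): z = -45.5
  (0.5, 6): z = 44.5
  (0, 6): z = 48

The minimum is at (6.5, 0) with z = -45.5.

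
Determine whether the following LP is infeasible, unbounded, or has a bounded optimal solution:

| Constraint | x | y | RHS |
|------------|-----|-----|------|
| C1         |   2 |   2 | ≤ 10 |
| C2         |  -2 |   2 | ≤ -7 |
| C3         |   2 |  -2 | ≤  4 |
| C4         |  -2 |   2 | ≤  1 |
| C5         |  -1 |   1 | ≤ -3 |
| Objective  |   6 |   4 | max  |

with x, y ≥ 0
C3 requires 2x - 2y ≤ 4, while C2 (-2x + 2y ≤ -7) is equivalent to 2x - 2y ≥ 7. Together they would need 7 ≤ 2x - 2y ≤ 4, which is impossible since 7 > 4. No point satisfies all constraints.

The feasible region is empty; the LP is infeasible.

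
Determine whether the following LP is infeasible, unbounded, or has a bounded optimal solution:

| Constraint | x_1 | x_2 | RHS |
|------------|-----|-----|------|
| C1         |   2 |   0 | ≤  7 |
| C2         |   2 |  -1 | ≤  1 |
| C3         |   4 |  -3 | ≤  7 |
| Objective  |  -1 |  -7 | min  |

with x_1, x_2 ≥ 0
Feasible point: (0, 0) satisfies every constraint, so the LP is feasible.
Direction d = (0, 1): for each constraint row a, a·d ≤ 0 —
  (2)(0) + (0)(1) = 0 ≤ 0
  (2)(0) + (-1)(1) = -1 ≤ 0
  (4)(0) + (-3)(1) = -3 ≤ 0
and d ≥ 0, so (0, 0) + t·d stays feasible for every t ≥ 0. Along this ray z = -x_1 - 7x_2 changes by -7 per unit t, so z → −∞.

Unbounded — the objective can decrease without bound over the feasible region.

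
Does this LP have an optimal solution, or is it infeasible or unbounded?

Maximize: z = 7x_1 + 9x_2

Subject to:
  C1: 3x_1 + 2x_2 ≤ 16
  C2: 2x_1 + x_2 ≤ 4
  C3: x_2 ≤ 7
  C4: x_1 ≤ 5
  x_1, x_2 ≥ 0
The point (0, 4) satisfies every constraint, so the LP is feasible; the constraints give x_1 ≤ 5 and x_2 ≤ 7, which with x_1, x_2 ≥ 0 keep the feasible region inside a bounded box. A feasible, bounded LP attains a finite optimum at a vertex.

The LP has an optimal solution: (0, 4) with z = 36.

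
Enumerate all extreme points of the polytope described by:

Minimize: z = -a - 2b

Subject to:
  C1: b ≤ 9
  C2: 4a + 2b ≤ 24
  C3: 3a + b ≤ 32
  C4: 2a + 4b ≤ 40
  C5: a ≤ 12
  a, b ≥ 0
Each vertex is the intersection of two constraint boundaries that also satisfies all remaining constraints:
  a = 0 and b = 0 → (0, 0)
  4a + 2b = 24 and b = 0 → (6, 0)
  b = 9 and 4a + 2b = 24 → (1.5, 9)
  b = 9 and a = 0 → (0, 9)

Vertices: (0, 0), (6, 0), (1.5, 9), (0, 9)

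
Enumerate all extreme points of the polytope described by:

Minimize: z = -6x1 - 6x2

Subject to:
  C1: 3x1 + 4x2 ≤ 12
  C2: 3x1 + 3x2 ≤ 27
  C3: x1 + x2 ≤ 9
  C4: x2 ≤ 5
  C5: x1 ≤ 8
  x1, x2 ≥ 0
Each vertex is the intersection of two constraint boundaries that also satisfies all remaining constraints:
  x1 = 0 and x2 = 0 → (0, 0)
  3x1 + 4x2 = 12 and x2 = 0 → (4, 0)
  3x1 + 4x2 = 12 and x1 = 0 → (0, 3)

Vertices: (0, 0), (4, 0), (0, 3)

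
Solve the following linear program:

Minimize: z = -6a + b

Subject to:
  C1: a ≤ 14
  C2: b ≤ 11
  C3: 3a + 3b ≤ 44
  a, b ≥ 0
Each vertex is the intersection of two constraint boundaries that also satisfies all remaining constraints:
  a = 0 and b = 0 → (0, 0)
  a = 14 and b = 0 → (14, 0)
  a = 14 and 3a + 3b = 44 → (14, 0.6667)
  b = 11 and 3a + 3b = 44 → (3.667, 11)
  b = 11 and a = 0 → (0, 11)

Evaluating z = -6a + b at each vertex:
  (0, 0): z = 0
  (14, 0): z = -84
  (14, 0.6667): z = -83.33
  (3.667, 11): z = -11
  (0, 11): z = 11

The minimum is at (14, 0) with z = -84.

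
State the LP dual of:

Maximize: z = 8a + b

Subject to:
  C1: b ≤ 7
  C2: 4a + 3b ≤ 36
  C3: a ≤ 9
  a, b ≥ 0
Minimize: z = 7y1 + 36y2 + 9y3

Subject to:
  C1: -4y2 - y3 ≤ -8
  C2: -y1 - 3y2 ≤ -1
  y1, y2, y3 ≥ 0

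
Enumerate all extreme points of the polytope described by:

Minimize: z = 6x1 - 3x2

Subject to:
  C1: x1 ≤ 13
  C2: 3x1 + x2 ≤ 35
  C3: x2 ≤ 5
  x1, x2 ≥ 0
Each vertex is the intersection of two constraint boundaries that also satisfies all remaining constraints:
  x1 = 0 and x2 = 0 → (0, 0)
  3x1 + x2 = 35 and x2 = 0 → (11.67, 0)
  3x1 + x2 = 35 and x2 = 5 → (10, 5)
  x2 = 5 and x1 = 0 → (0, 5)

Vertices: (0, 0), (11.67, 0), (10, 5), (0, 5)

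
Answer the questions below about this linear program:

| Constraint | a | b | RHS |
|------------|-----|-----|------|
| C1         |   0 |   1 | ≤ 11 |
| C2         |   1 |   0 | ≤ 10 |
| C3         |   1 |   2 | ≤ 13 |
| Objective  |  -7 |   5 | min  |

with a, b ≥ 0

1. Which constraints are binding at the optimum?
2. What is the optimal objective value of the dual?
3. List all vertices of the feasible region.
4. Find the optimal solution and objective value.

1. C2, b ≥ 0
2. -70 (by strong duality, equal to the primal optimum)
3. (0, 0), (10, 0), (10, 1.5), (0, 6.5)
4. a = 10, b = 0, z = -70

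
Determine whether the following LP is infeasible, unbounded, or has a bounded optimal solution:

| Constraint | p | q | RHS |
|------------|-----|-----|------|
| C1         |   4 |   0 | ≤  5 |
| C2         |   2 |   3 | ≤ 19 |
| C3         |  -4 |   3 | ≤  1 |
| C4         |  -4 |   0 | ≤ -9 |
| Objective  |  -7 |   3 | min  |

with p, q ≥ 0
C1 requires 4p ≤ 5, while C4 (-4p ≤ -9) is equivalent to 4p ≥ 9. Together they would need 9 ≤ 4p ≤ 5, which is impossible since 9 > 5. No point satisfies all constraints.

Infeasible: no point satisfies all constraints simultaneously.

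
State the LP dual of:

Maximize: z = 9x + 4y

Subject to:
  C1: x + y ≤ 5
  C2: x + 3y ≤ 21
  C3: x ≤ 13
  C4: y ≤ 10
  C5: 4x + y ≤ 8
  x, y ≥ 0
Minimize: z = 5y1 + 21y2 + 13y3 + 10y4 + 8y5

Subject to:
  C1: -y1 - y2 - y3 - 4y5 ≤ -9
  C2: -y1 - 3y2 - y4 - y5 ≤ -4
  y1, y2, y3, y4, y5 ≥ 0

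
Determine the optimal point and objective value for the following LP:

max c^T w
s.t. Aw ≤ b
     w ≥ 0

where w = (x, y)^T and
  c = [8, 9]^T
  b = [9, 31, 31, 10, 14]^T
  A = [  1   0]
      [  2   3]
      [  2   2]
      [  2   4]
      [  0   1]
Each vertex is the intersection of two constraint boundaries that also satisfies all remaining constraints:
  x = 0 and y = 0 → (0, 0)
  2x + 4y = 10 and y = 0 → (5, 0)
  2x + 4y = 10 and x = 0 → (0, 2.5)

Evaluating z = 8x + 9y at each vertex:
  (0, 0): z = 0
  (5, 0): z = 40
  (0, 2.5): z = 22.5

The maximum is at (5, 0) with z = 40.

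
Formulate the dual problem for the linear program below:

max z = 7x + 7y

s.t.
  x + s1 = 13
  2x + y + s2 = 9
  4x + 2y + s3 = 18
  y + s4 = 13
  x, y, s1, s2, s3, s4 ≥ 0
Minimize: z = 13y1 + 9y2 + 18y3 + 13y4

Subject to:
  C1: -y1 - 2y2 - 4y3 ≤ -7
  C2: -y2 - 2y3 - y4 ≤ -7
  y1, y2, y3, y4 ≥ 0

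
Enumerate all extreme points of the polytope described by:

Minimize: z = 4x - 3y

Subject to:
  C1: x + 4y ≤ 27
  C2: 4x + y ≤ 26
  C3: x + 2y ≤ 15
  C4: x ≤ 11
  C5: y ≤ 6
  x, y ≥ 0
Each vertex is the intersection of two constraint boundaries that also satisfies all remaining constraints:
  x = 0 and y = 0 → (0, 0)
  4x + y = 26 and y = 0 → (6.5, 0)
  4x + y = 26 and x + 2y = 15 → (5.286, 4.857)
  x + 4y = 27 and x + 2y = 15 → (3, 6)
  y = 6 and x = 0 → (0, 6)

Vertices: (0, 0), (6.5, 0), (5.286, 4.857), (3, 6), (0, 6)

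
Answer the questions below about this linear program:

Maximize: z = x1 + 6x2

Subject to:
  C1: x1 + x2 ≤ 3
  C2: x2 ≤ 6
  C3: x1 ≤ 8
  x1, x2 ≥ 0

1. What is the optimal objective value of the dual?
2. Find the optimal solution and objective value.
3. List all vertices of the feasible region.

1. 18 (by strong duality, equal to the primal optimum)
2. x1 = 0, x2 = 3, z = 18
3. (0, 0), (3, 0), (0, 3)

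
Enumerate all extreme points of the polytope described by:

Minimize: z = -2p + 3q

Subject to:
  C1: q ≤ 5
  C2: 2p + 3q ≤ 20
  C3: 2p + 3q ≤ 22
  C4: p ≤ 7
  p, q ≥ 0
Each vertex is the intersection of two constraint boundaries that also satisfies all remaining constraints:
  p = 0 and q = 0 → (0, 0)
  p = 7 and q = 0 → (7, 0)
  2p + 3q = 20 and p = 7 → (7, 2)
  q = 5 and 2p + 3q = 20 → (2.5, 5)
  q = 5 and p = 0 → (0, 5)

Vertices: (0, 0), (7, 0), (7, 2), (2.5, 5), (0, 5)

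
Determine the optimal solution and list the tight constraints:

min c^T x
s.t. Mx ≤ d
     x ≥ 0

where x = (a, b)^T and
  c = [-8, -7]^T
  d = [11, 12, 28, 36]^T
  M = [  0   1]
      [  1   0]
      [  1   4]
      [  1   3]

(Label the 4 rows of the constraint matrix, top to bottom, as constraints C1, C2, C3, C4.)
Optimal: a = 12, b = 4
Slack at optimum:
  C1: slack = 7
  C2: slack = 0 (binding)
  C3: slack = 0 (binding)
  C4: slack = 12
  a ≥ 0: a = 12
  b ≥ 0: b = 4
Binding constraints: C2, C3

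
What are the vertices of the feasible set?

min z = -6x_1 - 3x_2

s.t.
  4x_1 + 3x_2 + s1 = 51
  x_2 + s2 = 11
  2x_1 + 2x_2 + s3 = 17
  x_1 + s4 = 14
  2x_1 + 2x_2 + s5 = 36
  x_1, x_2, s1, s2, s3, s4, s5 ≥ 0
Each vertex is the intersection of two constraint boundaries that also satisfies all remaining constraints:
  x_1 = 0 and x_2 = 0 → (0, 0)
  2x_1 + 2x_2 = 17 and x_2 = 0 → (8.5, 0)
  2x_1 + 2x_2 = 17 and x_1 = 0 → (0, 8.5)

Vertices: (0, 0), (8.5, 0), (0, 8.5)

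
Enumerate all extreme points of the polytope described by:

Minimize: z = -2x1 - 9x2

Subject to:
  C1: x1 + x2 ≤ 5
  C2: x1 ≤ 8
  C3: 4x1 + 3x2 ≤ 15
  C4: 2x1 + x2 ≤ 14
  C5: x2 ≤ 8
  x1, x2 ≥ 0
Each vertex is the intersection of two constraint boundaries that also satisfies all remaining constraints:
  x1 = 0 and x2 = 0 → (0, 0)
  4x1 + 3x2 = 15 and x2 = 0 → (3.75, 0)
  x1 + x2 = 5 and 4x1 + 3x2 = 15 → (0, 5)

Vertices: (0, 0), (3.75, 0), (0, 5)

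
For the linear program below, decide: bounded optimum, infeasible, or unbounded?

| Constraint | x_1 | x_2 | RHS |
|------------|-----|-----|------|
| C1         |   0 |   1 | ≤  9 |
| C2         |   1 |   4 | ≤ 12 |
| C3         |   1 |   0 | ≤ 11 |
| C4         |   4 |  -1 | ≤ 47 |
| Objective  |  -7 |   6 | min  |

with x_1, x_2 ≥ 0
The point (11, 0) satisfies every constraint, so the LP is feasible; the constraints give x_1 ≤ 11 and x_2 ≤ 9, which with x_1, x_2 ≥ 0 keep the feasible region inside a bounded box. A feasible, bounded LP attains a finite optimum at a vertex.

Evaluating z = -7x_1 + 6x_2 at each vertex:
  (0, 0): z = 0
  (11, 0): z = -77
  (11, 0.25): z = -75.5
  (0, 3): z = 18

Bounded optimum: z* = -77 at (11, 0).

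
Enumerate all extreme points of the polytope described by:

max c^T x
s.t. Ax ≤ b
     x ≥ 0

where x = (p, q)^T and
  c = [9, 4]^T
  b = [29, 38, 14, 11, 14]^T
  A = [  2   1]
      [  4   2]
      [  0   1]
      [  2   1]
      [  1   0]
Each vertex is the intersection of two constraint boundaries that also satisfies all remaining constraints:
  p = 0 and q = 0 → (0, 0)
  2p + q = 11 and q = 0 → (5.5, 0)
  2p + q = 11 and p = 0 → (0, 11)

Vertices: (0, 0), (5.5, 0), (0, 11)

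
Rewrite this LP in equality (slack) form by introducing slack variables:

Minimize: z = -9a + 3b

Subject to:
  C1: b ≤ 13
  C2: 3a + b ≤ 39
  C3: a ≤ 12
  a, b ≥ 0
min z = -9a + 3b

s.t.
  b + s1 = 13
  3a + b + s2 = 39
  a + s3 = 12
  a, b, s1, s2, s3 ≥ 0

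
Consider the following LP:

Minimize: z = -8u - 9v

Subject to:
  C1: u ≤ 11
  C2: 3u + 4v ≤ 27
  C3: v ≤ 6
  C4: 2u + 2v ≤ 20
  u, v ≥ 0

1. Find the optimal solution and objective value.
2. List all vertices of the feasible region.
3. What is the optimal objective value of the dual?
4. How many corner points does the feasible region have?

1. u = 9, v = 0, z = -72
2. (0, 0), (9, 0), (1, 6), (0, 6)
3. -72 (by strong duality, equal to the primal optimum)
4. 4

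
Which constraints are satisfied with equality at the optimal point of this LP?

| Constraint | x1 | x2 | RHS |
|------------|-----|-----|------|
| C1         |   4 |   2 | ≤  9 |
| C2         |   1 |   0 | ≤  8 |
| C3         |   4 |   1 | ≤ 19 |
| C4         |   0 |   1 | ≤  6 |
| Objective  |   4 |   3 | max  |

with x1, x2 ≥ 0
Optimal: x1 = 0, x2 = 4.5
Slack at optimum:
  C1: slack = 0 (binding)
  C2: slack = 8
  C3: slack = 14.5
  C4: slack = 1.5
  x1 ≥ 0: x1 = 0 (binding)
  x2 ≥ 0: x2 = 4.5
Binding constraints: C1, x1 ≥ 0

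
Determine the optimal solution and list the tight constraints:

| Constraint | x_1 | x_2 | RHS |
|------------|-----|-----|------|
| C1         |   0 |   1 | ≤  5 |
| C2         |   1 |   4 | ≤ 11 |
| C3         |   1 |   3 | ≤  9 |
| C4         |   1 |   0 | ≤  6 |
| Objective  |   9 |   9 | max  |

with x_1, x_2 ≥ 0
Optimal: x_1 = 6, x_2 = 1
Slack at optimum:
  C1: slack = 4
  C2: slack = 1
  C3: slack = 0 (binding)
  C4: slack = 0 (binding)
  x_1 ≥ 0: x_1 = 6
  x_2 ≥ 0: x_2 = 1
Binding constraints: C3, C4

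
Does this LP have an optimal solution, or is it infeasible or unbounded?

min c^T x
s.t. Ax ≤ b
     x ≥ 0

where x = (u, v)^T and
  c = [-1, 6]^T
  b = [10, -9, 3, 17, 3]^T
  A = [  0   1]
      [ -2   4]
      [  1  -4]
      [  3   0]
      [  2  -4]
One constraint requires 2u - 4v ≤ 3, while the constraint -2u + 4v ≤ -9 is equivalent to 2u - 4v ≥ 9. Together they would need 9 ≤ 2u - 4v ≤ 3, which is impossible since 9 > 3. No point satisfies all constraints.

Infeasible — the constraint set is empty.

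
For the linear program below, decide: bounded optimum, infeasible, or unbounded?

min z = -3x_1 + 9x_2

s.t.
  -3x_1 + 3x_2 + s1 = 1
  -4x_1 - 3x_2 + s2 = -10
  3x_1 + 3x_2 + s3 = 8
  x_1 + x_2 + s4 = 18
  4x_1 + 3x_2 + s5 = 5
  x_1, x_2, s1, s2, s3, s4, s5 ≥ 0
The row 4x_1 + 3x_2 + s5 = 5 with s5 ≥ 0 requires 4x_1 + 3x_2 ≤ 5, while the row -4x_1 - 3x_2 + s2 = -10 with s2 ≥ 0 is equivalent to 4x_1 + 3x_2 ≥ 10. Together they would need 10 ≤ 4x_1 + 3x_2 ≤ 5, which is impossible since 10 > 5. No point satisfies all constraints.

Infeasible: no point satisfies all constraints simultaneously.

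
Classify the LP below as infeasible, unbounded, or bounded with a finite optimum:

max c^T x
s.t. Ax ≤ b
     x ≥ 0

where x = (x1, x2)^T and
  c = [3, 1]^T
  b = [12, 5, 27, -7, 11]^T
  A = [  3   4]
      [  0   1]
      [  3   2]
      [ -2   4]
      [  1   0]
The point (4, 0) satisfies every constraint, so the LP is feasible; the constraints give x1 ≤ 11 and x2 ≤ 5, which with x1, x2 ≥ 0 keep the feasible region inside a bounded box. A feasible, bounded LP attains a finite optimum at a vertex.

Evaluating z = 3x1 + x2 at each vertex:
  (3.5, 0): z = 10.5
  (4, 0): z = 12
  (3.8, 0.15): z = 11.55

Feasible with finite optimum z* = 12 at (4, 0).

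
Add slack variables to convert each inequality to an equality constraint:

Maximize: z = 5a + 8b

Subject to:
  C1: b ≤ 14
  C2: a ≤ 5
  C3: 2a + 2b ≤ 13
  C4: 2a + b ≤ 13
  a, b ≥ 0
max z = 5a + 8b

s.t.
  b + s1 = 14
  a + s2 = 5
  2a + 2b + s3 = 13
  2a + b + s4 = 13
  a, b, s1, s2, s3, s4 ≥ 0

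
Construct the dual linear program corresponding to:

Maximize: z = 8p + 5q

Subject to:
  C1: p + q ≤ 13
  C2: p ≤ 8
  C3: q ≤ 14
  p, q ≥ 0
Minimize: z = 13y1 + 8y2 + 14y3

Subject to:
  C1: -y1 - y2 ≤ -8
  C2: -y1 - y3 ≤ -5
  y1, y2, y3 ≥ 0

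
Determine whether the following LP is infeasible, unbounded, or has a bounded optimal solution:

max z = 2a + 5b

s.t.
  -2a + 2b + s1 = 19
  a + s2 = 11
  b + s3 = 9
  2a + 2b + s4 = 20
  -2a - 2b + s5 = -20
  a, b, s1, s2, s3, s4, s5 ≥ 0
The point (1, 9) satisfies every constraint, so the LP is feasible; the constraints give a ≤ 11 and b ≤ 9, which with a, b ≥ 0 keep the feasible region inside a bounded box. A feasible, bounded LP attains a finite optimum at a vertex.

Evaluating z = 2a + 5b at each vertex:
  (10, 0): z = 20
  (1, 9): z = 47

The LP has an optimal solution: (1, 9) with z = 47.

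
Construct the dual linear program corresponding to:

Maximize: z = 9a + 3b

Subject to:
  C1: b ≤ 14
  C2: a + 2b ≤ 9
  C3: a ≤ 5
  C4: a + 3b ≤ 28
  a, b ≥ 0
Minimize: z = 14y1 + 9y2 + 5y3 + 28y4

Subject to:
  C1: -y2 - y3 - y4 ≤ -9
  C2: -y1 - 2y2 - 3y4 ≤ -3
  y1, y2, y3, y4 ≥ 0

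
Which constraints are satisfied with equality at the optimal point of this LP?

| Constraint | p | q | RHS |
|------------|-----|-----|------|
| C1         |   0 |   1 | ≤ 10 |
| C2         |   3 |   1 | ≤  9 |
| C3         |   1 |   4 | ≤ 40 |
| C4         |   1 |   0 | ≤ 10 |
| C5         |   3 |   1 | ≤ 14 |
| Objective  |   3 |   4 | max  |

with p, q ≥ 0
Optimal: p = 0, q = 9
Slack at optimum:
  C1: slack = 1
  C2: slack = 0 (binding)
  C3: slack = 4
  C4: slack = 10
  C5: slack = 5
  p ≥ 0: p = 0 (binding)
  q ≥ 0: q = 9
Binding constraints: C2, p ≥ 0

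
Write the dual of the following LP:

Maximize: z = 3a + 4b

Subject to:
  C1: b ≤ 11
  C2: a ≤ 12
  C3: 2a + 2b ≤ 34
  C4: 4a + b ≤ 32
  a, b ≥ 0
Minimize: z = 11y1 + 12y2 + 34y3 + 32y4

Subject to:
  C1: -y2 - 2y3 - 4y4 ≤ -3
  C2: -y1 - 2y3 - y4 ≤ -4
  y1, y2, y3, y4 ≥ 0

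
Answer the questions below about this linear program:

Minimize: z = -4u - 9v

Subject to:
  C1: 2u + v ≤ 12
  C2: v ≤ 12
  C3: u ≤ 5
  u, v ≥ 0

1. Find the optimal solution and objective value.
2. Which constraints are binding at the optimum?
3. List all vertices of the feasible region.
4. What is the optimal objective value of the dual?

1. u = 0, v = 12, z = -108
2. C1, C2, u ≥ 0
3. (0, 0), (5, 0), (5, 2), (0, 12)
4. -108 (by strong duality, equal to the primal optimum)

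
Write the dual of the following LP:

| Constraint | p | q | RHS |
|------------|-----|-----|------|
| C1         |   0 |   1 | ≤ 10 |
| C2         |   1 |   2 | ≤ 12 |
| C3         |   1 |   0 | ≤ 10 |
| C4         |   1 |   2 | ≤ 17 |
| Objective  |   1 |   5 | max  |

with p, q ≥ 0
Minimize: z = 10y1 + 12y2 + 10y3 + 17y4

Subject to:
  C1: -y2 - y3 - y4 ≤ -1
  C2: -y1 - 2y2 - 2y4 ≤ -5
  y1, y2, y3, y4 ≥ 0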